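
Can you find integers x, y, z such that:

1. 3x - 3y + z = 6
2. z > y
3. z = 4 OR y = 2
Yes

Take x = 2, y = 2, z = 6. Substituting into each constraint:
  (1) 3(2) - 3(2) + 6 = 6 ✓
  (2) 6 > 2 ✓
  (3) y = 2, target 2 ✓ (second branch holds)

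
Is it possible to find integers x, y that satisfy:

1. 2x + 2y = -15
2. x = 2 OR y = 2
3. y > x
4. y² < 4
No

Even the single constraint (2x + 2y = -15) is infeasible over the integers.

  - 2x + 2y = -15: every term on the left is divisible by 2, so the LHS ≡ 0 (mod 2), but the RHS -15 is not — no integer solution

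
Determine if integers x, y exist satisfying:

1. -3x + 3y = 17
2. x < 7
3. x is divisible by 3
No

Even the single constraint (-3x + 3y = 17) is infeasible over the integers.

  - -3x + 3y = 17: every term on the left is divisible by 3, so the LHS ≡ 0 (mod 3), but the RHS 17 is not — no integer solution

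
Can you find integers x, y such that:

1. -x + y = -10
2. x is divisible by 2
Yes

Take x = 0, y = -10. Substituting into each constraint:
  (1) 0 + (-10) = -10 ✓
  (2) 0 = 2 × 0, remainder 0 ✓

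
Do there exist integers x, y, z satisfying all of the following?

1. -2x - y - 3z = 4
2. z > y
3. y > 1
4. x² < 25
No

The full constraint system is jointly infeasible over the integers. Each constraint and what it forces:

  - -2x - y - 3z = 4: is a linear equation tying the variables together
  - z > y: bounds one variable relative to another variable
  - y > 1: bounds one variable relative to a constant
  - x² < 25: restricts x to |x| ≤ 4

Propagating the comparison: z > y and y ≥ 2 give z ≥ 3. Range argument: with x ∈ [-4, 4], y ∈ [2, ∞], z ∈ [3, ∞], the left side of the equation is at most -3, but the right side is 4 > -3. No integer solution exists.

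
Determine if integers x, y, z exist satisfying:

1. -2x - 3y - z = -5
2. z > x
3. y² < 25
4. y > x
Yes

Take x = -2, y = 3, z = 0. Substituting into each constraint:
  (1) -2(-2) - 3(3) + 0 = -5 ✓
  (2) 0 > -2 ✓
  (3) y² = (3)² = 9, and 9 < 25 ✓
  (4) 3 > -2 ✓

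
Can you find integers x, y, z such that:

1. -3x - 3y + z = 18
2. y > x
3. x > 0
Yes

Take x = 1, y = 2, z = 27. Substituting into each constraint:
  (1) -3(1) - 3(2) + 27 = 18 ✓
  (2) 2 > 1 ✓
  (3) 1 > 0 ✓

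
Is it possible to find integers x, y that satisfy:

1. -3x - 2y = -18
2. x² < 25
Yes

Take x = 0, y = 9. Substituting into each constraint:
  (1) -3(0) - 2(9) = -18 ✓
  (2) x² = (0)² = 0, and 0 < 25 ✓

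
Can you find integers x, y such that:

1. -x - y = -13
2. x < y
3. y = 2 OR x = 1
Yes

Take x = 1, y = 12. Substituting into each constraint:
  (1) (-1) + (-12) = -13 ✓
  (2) 1 < 12 ✓
  (3) x = 1, target 1 ✓ (second branch holds)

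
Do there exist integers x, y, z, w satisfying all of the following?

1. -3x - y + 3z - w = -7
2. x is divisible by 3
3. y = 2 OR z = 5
Yes

Take x = 0, y = 0, z = 5, w = 22. Substituting into each constraint:
  (1) -3(0) + 0 + 3(5) + (-22) = -7 ✓
  (2) 0 = 3 × 0, remainder 0 ✓
  (3) z = 5, target 5 ✓ (second branch holds)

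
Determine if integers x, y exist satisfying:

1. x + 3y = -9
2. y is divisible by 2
Yes

Take x = -9, y = 0. Substituting into each constraint:
  (1) (-9) + 3(0) = -9 ✓
  (2) 0 = 2 × 0, remainder 0 ✓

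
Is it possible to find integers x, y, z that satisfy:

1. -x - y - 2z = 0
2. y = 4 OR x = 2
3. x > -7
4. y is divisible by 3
Yes

Take x = 2, y = 0, z = -1. Substituting into each constraint:
  (1) (-2) + 0 - 2(-1) = 0 ✓
  (2) x = 2, target 2 ✓ (second branch holds)
  (3) 2 > -7 ✓
  (4) 0 = 3 × 0, remainder 0 ✓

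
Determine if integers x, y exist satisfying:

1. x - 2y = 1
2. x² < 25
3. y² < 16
Yes

Take x = 1, y = 0. Substituting into each constraint:
  (1) 1 - 2(0) = 1 ✓
  (2) x² = (1)² = 1, and 1 < 25 ✓
  (3) y² = (0)² = 0, and 0 < 16 ✓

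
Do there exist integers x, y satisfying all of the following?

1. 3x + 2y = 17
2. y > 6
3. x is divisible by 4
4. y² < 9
No

A contradictory subset is {3x + 2y = 17, x is divisible by 4}. No integer assignment can satisfy these jointly:

  - 3x + 2y = 17: is a linear equation tying the variables together
  - x is divisible by 4: restricts x to multiples of 4

Modular obstruction: writing x = 4x', every remaining term of the linear equation is divisible by 2, so the left side is ≡ 0 (mod 2); but the right side 17 ≡ 1 (mod 2). No integers can satisfy it.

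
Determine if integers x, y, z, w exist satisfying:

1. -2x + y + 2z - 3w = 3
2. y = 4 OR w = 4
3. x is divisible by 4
Yes

Take x = 0, y = 4, z = -2, w = -1. Substituting into each constraint:
  (1) -2(0) + 4 + 2(-2) - 3(-1) = 3 ✓
  (2) y = 4, target 4 ✓ (first branch holds)
  (3) 0 = 4 × 0, remainder 0 ✓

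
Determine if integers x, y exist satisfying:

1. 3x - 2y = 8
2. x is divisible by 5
Yes

Take x = 0, y = -4. Substituting into each constraint:
  (1) 3(0) - 2(-4) = 8 ✓
  (2) 0 = 5 × 0, remainder 0 ✓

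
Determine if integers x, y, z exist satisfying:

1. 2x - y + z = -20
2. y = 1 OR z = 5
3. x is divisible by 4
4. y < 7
Yes

Take x = -12, y = 1, z = 5. Substituting into each constraint:
  (1) 2(-12) + (-1) + 5 = -20 ✓
  (2) y = 1, target 1 ✓ (first branch holds)
  (3) -12 = 4 × -3, remainder 0 ✓
  (4) 1 < 7 ✓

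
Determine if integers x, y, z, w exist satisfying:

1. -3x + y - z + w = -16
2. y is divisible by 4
Yes

Take x = 5, y = 0, z = 1, w = 0. Substituting into each constraint:
  (1) -3(5) + 0 + (-1) + 0 = -16 ✓
  (2) 0 = 4 × 0, remainder 0 ✓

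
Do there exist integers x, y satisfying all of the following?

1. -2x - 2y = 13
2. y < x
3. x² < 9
No

Even the single constraint (-2x - 2y = 13) is infeasible over the integers.

  - -2x - 2y = 13: every term on the left is divisible by 2, so the LHS ≡ 0 (mod 2), but the RHS 13 is not — no integer solution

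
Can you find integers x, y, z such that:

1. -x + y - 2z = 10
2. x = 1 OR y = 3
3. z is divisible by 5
Yes

Take x = -7, y = 3, z = 0. Substituting into each constraint:
  (1) 7 + 3 - 2(0) = 10 ✓
  (2) y = 3, target 3 ✓ (second branch holds)
  (3) 0 = 5 × 0, remainder 0 ✓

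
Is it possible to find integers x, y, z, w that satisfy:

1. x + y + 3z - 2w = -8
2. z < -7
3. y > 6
Yes

Take x = 9, y = 7, z = -8, w = 0. Substituting into each constraint:
  (1) 9 + 7 + 3(-8) - 2(0) = -8 ✓
  (2) -8 < -7 ✓
  (3) 7 > 6 ✓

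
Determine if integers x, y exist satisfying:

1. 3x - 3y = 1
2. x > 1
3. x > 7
No

Even the single constraint (3x - 3y = 1) is infeasible over the integers.

  - 3x - 3y = 1: every term on the left is divisible by 3, so the LHS ≡ 0 (mod 3), but the RHS 1 is not — no integer solution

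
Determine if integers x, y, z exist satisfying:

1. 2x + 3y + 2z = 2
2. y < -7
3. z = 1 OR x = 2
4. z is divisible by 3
No

The full constraint system is jointly infeasible over the integers. Each constraint and what it forces:

  - 2x + 3y + 2z = 2: is a linear equation tying the variables together
  - y < -7: bounds one variable relative to a constant
  - z = 1 OR x = 2: forces a choice: either z = 1 or x = 2
  - z is divisible by 3: restricts z to multiples of 3

Split on the disjunction (z = 1 OR x = 2):
  • If z = 1: this contradicts the divisibility constraint — 1 is not a multiple of 3.
  • If x = 2: with x = 2, writing z = 3z', every remaining term of the linear equation is divisible by 3, so the left side is ≡ 0 (mod 3); but the right side -2 ≡ 1 (mod 3). No integers can satisfy it.
Both branches are infeasible, so the system has no integer solution.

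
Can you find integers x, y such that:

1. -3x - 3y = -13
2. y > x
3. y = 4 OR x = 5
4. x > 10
No

Even the single constraint (-3x - 3y = -13) is infeasible over the integers.

  - -3x - 3y = -13: every term on the left is divisible by 3, so the LHS ≡ 0 (mod 3), but the RHS -13 is not — no integer solution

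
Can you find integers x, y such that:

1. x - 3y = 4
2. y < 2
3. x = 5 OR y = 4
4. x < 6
No

The full constraint system is jointly infeasible over the integers. Each constraint and what it forces:

  - x - 3y = 4: is a linear equation tying the variables together
  - y < 2: bounds one variable relative to a constant
  - x = 5 OR y = 4: forces a choice: either x = 5 or y = 4
  - x < 6: bounds one variable relative to a constant

Split on the disjunction (x = 5 OR y = 4):
  • If x = 5: with x = 5, every remaining term of the linear equation is divisible by 3, so the left side is ≡ 0 (mod 3); but the right side -1 ≡ 2 (mod 3). No integers can satisfy it.
  • If y = 4: this contradicts the bound y ≤ 1.
Both branches are infeasible, so the system has no integer solution.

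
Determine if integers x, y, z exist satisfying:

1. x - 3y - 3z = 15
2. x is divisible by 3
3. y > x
Yes

Take x = 0, y = 1, z = -6. Substituting into each constraint:
  (1) 0 - 3(1) - 3(-6) = 15 ✓
  (2) 0 = 3 × 0, remainder 0 ✓
  (3) 1 > 0 ✓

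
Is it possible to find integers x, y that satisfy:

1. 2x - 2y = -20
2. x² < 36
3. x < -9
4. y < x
No

A contradictory subset is {2x - 2y = -20, y < x}. No integer assignment can satisfy these jointly:

  - 2x - 2y = -20: is a linear equation tying the variables together
  - y < x: bounds one variable relative to another variable

From the equation, x − y = -10, i.e. x − y = -10; but x > y requires x − y ≥ 1. Contradiction.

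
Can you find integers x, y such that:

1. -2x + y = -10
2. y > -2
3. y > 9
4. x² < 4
No

A contradictory subset is {-2x + y = -10, y > 9, x² < 4}. No integer assignment can satisfy these jointly:

  - -2x + y = -10: is a linear equation tying the variables together
  - y > 9: bounds one variable relative to a constant
  - x² < 4: restricts x to |x| ≤ 1

Range argument: with x ∈ [-1, 1], y ∈ [10, ∞], the left side of the equation is at least 8, but the right side is -10 < 8. No integer solution exists.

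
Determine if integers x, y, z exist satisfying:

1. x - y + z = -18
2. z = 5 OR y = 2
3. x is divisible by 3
Yes

Take x = -24, y = -1, z = 5. Substituting into each constraint:
  (1) (-24) + 1 + 5 = -18 ✓
  (2) z = 5, target 5 ✓ (first branch holds)
  (3) -24 = 3 × -8, remainder 0 ✓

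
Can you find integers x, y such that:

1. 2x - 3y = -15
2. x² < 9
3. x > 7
No

A contradictory subset is {x² < 9, x > 7}. No integer assignment can satisfy these jointly:

  - x² < 9: restricts x to |x| ≤ 2
  - x > 7: bounds one variable relative to a constant

Direct contradiction: the bounds on x require x ≥ 8 and x ≤ 2 simultaneously, which is empty.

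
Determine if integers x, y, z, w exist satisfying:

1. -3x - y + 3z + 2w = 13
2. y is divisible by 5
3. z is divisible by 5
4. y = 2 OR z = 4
No

A contradictory subset is {y is divisible by 5, z is divisible by 5, y = 2 OR z = 4}. No integer assignment can satisfy these jointly:

  - y is divisible by 5: restricts y to multiples of 5
  - z is divisible by 5: restricts z to multiples of 5
  - y = 2 OR z = 4: forces a choice: either y = 2 or z = 4

Split on the disjunction (y = 2 OR z = 4):
  • If y = 2: this contradicts the divisibility constraint — 2 is not a multiple of 5.
  • If z = 4: this contradicts the divisibility constraint — 4 is not a multiple of 5.
Both branches are infeasible, so the system has no integer solution.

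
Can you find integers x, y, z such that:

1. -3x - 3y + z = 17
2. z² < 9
Yes

Take x = -5, y = 0, z = 2. Substituting into each constraint:
  (1) -3(-5) - 3(0) + 2 = 17 ✓
  (2) z² = (2)² = 4, and 4 < 9 ✓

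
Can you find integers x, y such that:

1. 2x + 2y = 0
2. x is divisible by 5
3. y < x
Yes

Take x = 5, y = -5. Substituting into each constraint:
  (1) 2(5) + 2(-5) = 0 ✓
  (2) 5 = 5 × 1, remainder 0 ✓
  (3) -5 < 5 ✓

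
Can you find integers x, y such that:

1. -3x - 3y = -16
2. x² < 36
No

Even the single constraint (-3x - 3y = -16) is infeasible over the integers.

  - -3x - 3y = -16: every term on the left is divisible by 3, so the LHS ≡ 0 (mod 3), but the RHS -16 is not — no integer solution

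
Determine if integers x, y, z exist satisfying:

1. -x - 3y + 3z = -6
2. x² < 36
Yes

Take x = 0, y = 0, z = -2. Substituting into each constraint:
  (1) 0 - 3(0) + 3(-2) = -6 ✓
  (2) x² = (0)² = 0, and 0 < 36 ✓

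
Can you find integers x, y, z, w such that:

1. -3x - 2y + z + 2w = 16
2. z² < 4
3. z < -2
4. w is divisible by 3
No

A contradictory subset is {z² < 4, z < -2}. No integer assignment can satisfy these jointly:

  - z² < 4: restricts z to |z| ≤ 1
  - z < -2: bounds one variable relative to a constant

Direct contradiction: the bounds on z require z ≥ -1 and z ≤ -3 simultaneously, which is empty.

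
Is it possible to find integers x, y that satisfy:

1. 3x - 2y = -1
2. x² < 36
Yes

Take x = 1, y = 2. Substituting into each constraint:
  (1) 3(1) - 2(2) = -1 ✓
  (2) x² = (1)² = 1, and 1 < 36 ✓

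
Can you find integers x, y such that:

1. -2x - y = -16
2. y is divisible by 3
Yes

Take x = 8, y = 0. Substituting into each constraint:
  (1) -2(8) + 0 = -16 ✓
  (2) 0 = 3 × 0, remainder 0 ✓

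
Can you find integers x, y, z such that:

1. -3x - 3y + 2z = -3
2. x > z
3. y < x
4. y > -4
Yes

Take x = 0, y = -1, z = -3. Substituting into each constraint:
  (1) -3(0) - 3(-1) + 2(-3) = -3 ✓
  (2) 0 > -3 ✓
  (3) -1 < 0 ✓
  (4) -1 > -4 ✓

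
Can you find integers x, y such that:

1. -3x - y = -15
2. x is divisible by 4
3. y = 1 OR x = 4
Yes

Take x = 4, y = 3. Substituting into each constraint:
  (1) -3(4) + (-3) = -15 ✓
  (2) 4 = 4 × 1, remainder 0 ✓
  (3) x = 4, target 4 ✓ (second branch holds)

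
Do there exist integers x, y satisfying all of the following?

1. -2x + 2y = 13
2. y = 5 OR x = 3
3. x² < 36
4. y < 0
No

Even the single constraint (-2x + 2y = 13) is infeasible over the integers.

  - -2x + 2y = 13: every term on the left is divisible by 2, so the LHS ≡ 0 (mod 2), but the RHS 13 is not — no integer solution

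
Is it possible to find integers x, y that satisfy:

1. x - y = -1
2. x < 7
Yes

Take x = 0, y = 1. Substituting into each constraint:
  (1) 0 + (-1) = -1 ✓
  (2) 0 < 7 ✓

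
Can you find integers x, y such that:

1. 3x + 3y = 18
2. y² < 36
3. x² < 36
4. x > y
Yes

Take x = 4, y = 2. Substituting into each constraint:
  (1) 3(4) + 3(2) = 18 ✓
  (2) y² = (2)² = 4, and 4 < 36 ✓
  (3) x² = (4)² = 16, and 16 < 36 ✓
  (4) 4 > 2 ✓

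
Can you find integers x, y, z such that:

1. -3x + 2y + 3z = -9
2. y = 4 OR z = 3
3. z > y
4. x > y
Yes

Take x = 6, y = 0, z = 3. Substituting into each constraint:
  (1) -3(6) + 2(0) + 3(3) = -9 ✓
  (2) z = 3, target 3 ✓ (second branch holds)
  (3) 3 > 0 ✓
  (4) 6 > 0 ✓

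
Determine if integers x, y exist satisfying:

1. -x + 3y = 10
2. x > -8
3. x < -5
Yes

Take x = -7, y = 1. Substituting into each constraint:
  (1) 7 + 3(1) = 10 ✓
  (2) -7 > -8 ✓
  (3) -7 < -5 ✓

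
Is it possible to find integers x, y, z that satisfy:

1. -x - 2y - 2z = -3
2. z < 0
Yes

Take x = 5, y = 0, z = -1. Substituting into each constraint:
  (1) (-5) - 2(0) - 2(-1) = -3 ✓
  (2) -1 < 0 ✓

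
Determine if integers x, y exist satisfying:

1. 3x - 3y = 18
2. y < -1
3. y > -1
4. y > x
No

A contradictory subset is {y < -1, y > -1}. No integer assignment can satisfy these jointly:

  - y < -1: bounds one variable relative to a constant
  - y > -1: bounds one variable relative to a constant

Direct contradiction: the bounds on y require y ≥ 0 and y ≤ -2 simultaneously, which is empty.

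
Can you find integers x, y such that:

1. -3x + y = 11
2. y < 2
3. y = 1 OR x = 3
No

The full constraint system is jointly infeasible over the integers. Each constraint and what it forces:

  - -3x + y = 11: is a linear equation tying the variables together
  - y < 2: bounds one variable relative to a constant
  - y = 1 OR x = 3: forces a choice: either y = 1 or x = 3

Split on the disjunction (y = 1 OR x = 3):
  • If y = 1: with y = 1, every remaining term of the linear equation is divisible by 3, so the left side is ≡ 0 (mod 3); but the right side 10 ≡ 1 (mod 3). No integers can satisfy it.
  • If x = 3: the equation forces y = 20, which contradicts the bound y ≤ 1.
Both branches are infeasible, so the system has no integer solution.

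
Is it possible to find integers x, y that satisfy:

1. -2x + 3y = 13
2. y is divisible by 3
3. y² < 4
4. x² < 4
No

A contradictory subset is {-2x + 3y = 13, y² < 4, x² < 4}. No integer assignment can satisfy these jointly:

  - -2x + 3y = 13: is a linear equation tying the variables together
  - y² < 4: restricts y to |y| ≤ 1
  - x² < 4: restricts x to |x| ≤ 1

Range argument: with x ∈ [-1, 1], y ∈ [-1, 1], the left side of the equation is at most 5, but the right side is 13 > 5. No integer solution exists.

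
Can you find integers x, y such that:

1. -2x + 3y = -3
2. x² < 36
Yes

Take x = 3, y = 1. Substituting into each constraint:
  (1) -2(3) + 3(1) = -3 ✓
  (2) x² = (3)² = 9, and 9 < 36 ✓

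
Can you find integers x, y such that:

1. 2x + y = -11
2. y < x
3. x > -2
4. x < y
No

A contradictory subset is {y < x, x < y}. No integer assignment can satisfy these jointly:

  - y < x: bounds one variable relative to another variable
  - x < y: bounds one variable relative to another variable

Direct contradiction: x > y and y > x cannot both hold.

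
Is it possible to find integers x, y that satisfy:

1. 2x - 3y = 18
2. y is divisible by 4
Yes

Take x = 9, y = 0. Substituting into each constraint:
  (1) 2(9) - 3(0) = 18 ✓
  (2) 0 = 4 × 0, remainder 0 ✓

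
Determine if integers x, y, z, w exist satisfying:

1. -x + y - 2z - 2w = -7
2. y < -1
Yes

Take x = 0, y = -3, z = 0, w = 2. Substituting into each constraint:
  (1) 0 + (-3) - 2(0) - 2(2) = -7 ✓
  (2) -3 < -1 ✓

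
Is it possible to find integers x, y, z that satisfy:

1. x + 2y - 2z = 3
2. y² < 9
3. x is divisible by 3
Yes

Take x = 3, y = 0, z = 0. Substituting into each constraint:
  (1) 3 + 2(0) - 2(0) = 3 ✓
  (2) y² = (0)² = 0, and 0 < 9 ✓
  (3) 3 = 3 × 1, remainder 0 ✓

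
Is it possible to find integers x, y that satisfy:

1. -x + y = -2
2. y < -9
Yes

Take x = -8, y = -10. Substituting into each constraint:
  (1) 8 + (-10) = -2 ✓
  (2) -10 < -9 ✓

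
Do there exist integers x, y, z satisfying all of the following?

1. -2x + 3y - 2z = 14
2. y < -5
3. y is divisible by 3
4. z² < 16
Yes

Take x = -108, y = -66, z = 2. Substituting into each constraint:
  (1) -2(-108) + 3(-66) - 2(2) = 14 ✓
  (2) -66 < -5 ✓
  (3) -66 = 3 × -22, remainder 0 ✓
  (4) z² = (2)² = 4, and 4 < 16 ✓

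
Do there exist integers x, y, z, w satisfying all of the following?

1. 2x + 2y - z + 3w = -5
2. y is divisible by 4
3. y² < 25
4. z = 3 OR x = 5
Yes

Take x = -1, y = 0, z = 3, w = 0. Substituting into each constraint:
  (1) 2(-1) + 2(0) + (-3) + 3(0) = -5 ✓
  (2) 0 = 4 × 0, remainder 0 ✓
  (3) y² = (0)² = 0, and 0 < 25 ✓
  (4) z = 3, target 3 ✓ (first branch holds)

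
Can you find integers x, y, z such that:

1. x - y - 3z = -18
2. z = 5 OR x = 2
Yes

Take x = 0, y = 3, z = 5. Substituting into each constraint:
  (1) 0 + (-3) - 3(5) = -18 ✓
  (2) z = 5, target 5 ✓ (first branch holds)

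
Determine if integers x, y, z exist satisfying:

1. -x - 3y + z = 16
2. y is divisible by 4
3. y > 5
Yes

Take x = 0, y = 8, z = 40. Substituting into each constraint:
  (1) 0 - 3(8) + 40 = 16 ✓
  (2) 8 = 4 × 2, remainder 0 ✓
  (3) 8 > 5 ✓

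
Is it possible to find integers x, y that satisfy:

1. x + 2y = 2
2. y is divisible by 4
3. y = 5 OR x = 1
No

The full constraint system is jointly infeasible over the integers. Each constraint and what it forces:

  - x + 2y = 2: is a linear equation tying the variables together
  - y is divisible by 4: restricts y to multiples of 4
  - y = 5 OR x = 1: forces a choice: either y = 5 or x = 1

Split on the disjunction (y = 5 OR x = 1):
  • If y = 5: this contradicts the divisibility constraint — 5 is not a multiple of 4.
  • If x = 1: with x = 1, writing y = 4y', every remaining term of the linear equation is divisible by 8, so the left side is ≡ 0 (mod 8); but the right side 1 ≡ 1 (mod 8). No integers can satisfy it.
Both branches are infeasible, so the system has no integer solution.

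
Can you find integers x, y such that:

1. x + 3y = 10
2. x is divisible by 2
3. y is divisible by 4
Yes

Take x = 10, y = 0. Substituting into each constraint:
  (1) 10 + 3(0) = 10 ✓
  (2) 10 = 2 × 5, remainder 0 ✓
  (3) 0 = 4 × 0, remainder 0 ✓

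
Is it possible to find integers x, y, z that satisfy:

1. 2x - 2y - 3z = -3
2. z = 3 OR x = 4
Yes

Take x = 3, y = 0, z = 3. Substituting into each constraint:
  (1) 2(3) - 2(0) - 3(3) = -3 ✓
  (2) z = 3, target 3 ✓ (first branch holds)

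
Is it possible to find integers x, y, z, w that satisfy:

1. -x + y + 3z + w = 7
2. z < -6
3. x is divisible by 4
Yes

Take x = 0, y = 0, z = -7, w = 28. Substituting into each constraint:
  (1) 0 + 0 + 3(-7) + 28 = 7 ✓
  (2) -7 < -6 ✓
  (3) 0 = 4 × 0, remainder 0 ✓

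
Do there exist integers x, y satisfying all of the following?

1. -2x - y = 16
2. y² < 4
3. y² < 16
Yes

Take x = -8, y = 0. Substituting into each constraint:
  (1) -2(-8) + 0 = 16 ✓
  (2) y² = (0)² = 0, and 0 < 4 ✓
  (3) y² = (0)² = 0, and 0 < 16 ✓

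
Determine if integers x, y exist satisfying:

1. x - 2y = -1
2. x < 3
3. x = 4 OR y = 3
No

The full constraint system is jointly infeasible over the integers. Each constraint and what it forces:

  - x - 2y = -1: is a linear equation tying the variables together
  - x < 3: bounds one variable relative to a constant
  - x = 4 OR y = 3: forces a choice: either x = 4 or y = 3

Split on the disjunction (x = 4 OR y = 3):
  • If x = 4: this contradicts the bound x ≤ 2.
  • If y = 3: the equation forces x = 5, which contradicts the bound x ≤ 2.
Both branches are infeasible, so the system has no integer solution.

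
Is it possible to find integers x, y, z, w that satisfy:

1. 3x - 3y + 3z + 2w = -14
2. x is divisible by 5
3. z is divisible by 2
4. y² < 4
Yes

Take x = -5, y = 1, z = 0, w = 2. Substituting into each constraint:
  (1) 3(-5) - 3(1) + 3(0) + 2(2) = -14 ✓
  (2) -5 = 5 × -1, remainder 0 ✓
  (3) 0 = 2 × 0, remainder 0 ✓
  (4) y² = (1)² = 1, and 1 < 4 ✓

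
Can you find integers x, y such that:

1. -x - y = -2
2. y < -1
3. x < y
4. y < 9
No

A contradictory subset is {-x - y = -2, y < -1, x < y}. No integer assignment can satisfy these jointly:

  - -x - y = -2: is a linear equation tying the variables together
  - y < -1: bounds one variable relative to a constant
  - x < y: bounds one variable relative to another variable

Propagating the comparison: x < y and y ≤ -2 give x ≤ -3. Range argument: with x ∈ [−∞, -3], y ∈ [−∞, -2], the left side of the equation is at least 5, but the right side is -2 < 5. No integer solution exists.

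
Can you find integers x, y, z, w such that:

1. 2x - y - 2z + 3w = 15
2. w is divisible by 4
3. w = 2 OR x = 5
Yes

Take x = 5, y = -1, z = -2, w = 0. Substituting into each constraint:
  (1) 2(5) + 1 - 2(-2) + 3(0) = 15 ✓
  (2) 0 = 4 × 0, remainder 0 ✓
  (3) x = 5, target 5 ✓ (second branch holds)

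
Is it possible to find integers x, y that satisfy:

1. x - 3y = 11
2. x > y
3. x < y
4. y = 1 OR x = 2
No

A contradictory subset is {x > y, x < y}. No integer assignment can satisfy these jointly:

  - x > y: bounds one variable relative to another variable
  - x < y: bounds one variable relative to another variable

Direct contradiction: x > y and y > x cannot both hold.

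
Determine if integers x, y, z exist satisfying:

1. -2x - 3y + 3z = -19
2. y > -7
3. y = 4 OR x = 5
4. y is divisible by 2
Yes

Take x = 2, y = 4, z = -1. Substituting into each constraint:
  (1) -2(2) - 3(4) + 3(-1) = -19 ✓
  (2) 4 > -7 ✓
  (3) y = 4, target 4 ✓ (first branch holds)
  (4) 4 = 2 × 2, remainder 0 ✓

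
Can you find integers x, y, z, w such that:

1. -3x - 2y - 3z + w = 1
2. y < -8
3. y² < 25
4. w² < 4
No

A contradictory subset is {y < -8, y² < 25}. No integer assignment can satisfy these jointly:

  - y < -8: bounds one variable relative to a constant
  - y² < 25: restricts y to |y| ≤ 4

Direct contradiction: the bounds on y require y ≥ -4 and y ≤ -9 simultaneously, which is empty.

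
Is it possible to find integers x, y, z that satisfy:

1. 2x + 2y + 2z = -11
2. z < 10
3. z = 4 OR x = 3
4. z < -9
No

Even the single constraint (2x + 2y + 2z = -11) is infeasible over the integers.

  - 2x + 2y + 2z = -11: every term on the left is divisible by 2, so the LHS ≡ 0 (mod 2), but the RHS -11 is not — no integer solution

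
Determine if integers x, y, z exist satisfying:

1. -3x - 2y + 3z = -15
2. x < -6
Yes

Take x = -7, y = 18, z = 0. Substituting into each constraint:
  (1) -3(-7) - 2(18) + 3(0) = -15 ✓
  (2) -7 < -6 ✓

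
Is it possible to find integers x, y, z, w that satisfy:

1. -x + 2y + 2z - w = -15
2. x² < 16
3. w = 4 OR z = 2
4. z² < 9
Yes

Take x = 2, y = -7, z = 2, w = 3. Substituting into each constraint:
  (1) (-2) + 2(-7) + 2(2) + (-3) = -15 ✓
  (2) x² = (2)² = 4, and 4 < 16 ✓
  (3) z = 2, target 2 ✓ (second branch holds)
  (4) z² = (2)² = 4, and 4 < 9 ✓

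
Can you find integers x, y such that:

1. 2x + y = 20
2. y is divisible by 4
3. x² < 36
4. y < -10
No

A contradictory subset is {2x + y = 20, x² < 36, y < -10}. No integer assignment can satisfy these jointly:

  - 2x + y = 20: is a linear equation tying the variables together
  - x² < 36: restricts x to |x| ≤ 5
  - y < -10: bounds one variable relative to a constant

Range argument: with x ∈ [-5, 5], y ∈ [−∞, -11], the left side of the equation is at most -1, but the right side is 20 > -1. No integer solution exists.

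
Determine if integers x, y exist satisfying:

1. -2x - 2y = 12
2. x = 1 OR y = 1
Yes

Take x = -7, y = 1. Substituting into each constraint:
  (1) -2(-7) - 2(1) = 12 ✓
  (2) y = 1, target 1 ✓ (second branch holds)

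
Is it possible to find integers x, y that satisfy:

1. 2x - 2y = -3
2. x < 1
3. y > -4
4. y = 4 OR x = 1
No

Even the single constraint (2x - 2y = -3) is infeasible over the integers.

  - 2x - 2y = -3: every term on the left is divisible by 2, so the LHS ≡ 0 (mod 2), but the RHS -3 is not — no integer solution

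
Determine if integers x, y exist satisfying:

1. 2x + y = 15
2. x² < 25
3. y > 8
Yes

Take x = 3, y = 9. Substituting into each constraint:
  (1) 2(3) + 9 = 15 ✓
  (2) x² = (3)² = 9, and 9 < 25 ✓
  (3) 9 > 8 ✓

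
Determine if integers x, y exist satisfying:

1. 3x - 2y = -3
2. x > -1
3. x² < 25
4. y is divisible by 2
Yes

Take x = 3, y = 6. Substituting into each constraint:
  (1) 3(3) - 2(6) = -3 ✓
  (2) 3 > -1 ✓
  (3) x² = (3)² = 9, and 9 < 25 ✓
  (4) 6 = 2 × 3, remainder 0 ✓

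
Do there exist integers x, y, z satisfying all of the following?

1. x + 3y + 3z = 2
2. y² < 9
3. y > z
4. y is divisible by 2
Yes

Take x = 5, y = 0, z = -1. Substituting into each constraint:
  (1) 5 + 3(0) + 3(-1) = 2 ✓
  (2) y² = (0)² = 0, and 0 < 9 ✓
  (3) 0 > -1 ✓
  (4) 0 = 2 × 0, remainder 0 ✓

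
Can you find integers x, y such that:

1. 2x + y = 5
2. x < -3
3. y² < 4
No

The full constraint system is jointly infeasible over the integers. Each constraint and what it forces:

  - 2x + y = 5: is a linear equation tying the variables together
  - x < -3: bounds one variable relative to a constant
  - y² < 4: restricts y to |y| ≤ 1

Range argument: with x ∈ [−∞, -4], y ∈ [-1, 1], the left side of the equation is at most -7, but the right side is 5 > -7. No integer solution exists.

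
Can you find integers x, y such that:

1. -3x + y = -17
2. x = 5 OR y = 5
Yes

Take x = 5, y = -2. Substituting into each constraint:
  (1) -3(5) + (-2) = -17 ✓
  (2) x = 5, target 5 ✓ (first branch holds)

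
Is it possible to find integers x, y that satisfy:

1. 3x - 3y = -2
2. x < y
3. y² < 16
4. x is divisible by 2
No

Even the single constraint (3x - 3y = -2) is infeasible over the integers.

  - 3x - 3y = -2: every term on the left is divisible by 3, so the LHS ≡ 0 (mod 3), but the RHS -2 is not — no integer solution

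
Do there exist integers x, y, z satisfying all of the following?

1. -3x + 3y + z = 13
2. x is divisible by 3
Yes

Take x = 0, y = 4, z = 1. Substituting into each constraint:
  (1) -3(0) + 3(4) + 1 = 13 ✓
  (2) 0 = 3 × 0, remainder 0 ✓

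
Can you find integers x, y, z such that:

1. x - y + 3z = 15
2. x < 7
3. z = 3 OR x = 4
Yes

Take x = 4, y = -11, z = 0. Substituting into each constraint:
  (1) 4 + 11 + 3(0) = 15 ✓
  (2) 4 < 7 ✓
  (3) x = 4, target 4 ✓ (second branch holds)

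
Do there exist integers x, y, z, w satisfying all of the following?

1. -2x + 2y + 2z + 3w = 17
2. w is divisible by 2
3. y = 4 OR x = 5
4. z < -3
No

A contradictory subset is {-2x + 2y + 2z + 3w = 17, w is divisible by 2}. No integer assignment can satisfy these jointly:

  - -2x + 2y + 2z + 3w = 17: is a linear equation tying the variables together
  - w is divisible by 2: restricts w to multiples of 2

Modular obstruction: writing w = 2w', every remaining term of the linear equation is divisible by 2, so the left side is ≡ 0 (mod 2); but the right side 17 ≡ 1 (mod 2). No integers can satisfy it.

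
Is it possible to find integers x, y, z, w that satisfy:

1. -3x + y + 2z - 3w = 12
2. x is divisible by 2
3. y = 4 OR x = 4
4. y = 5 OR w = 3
Yes

Take x = 4, y = 5, z = 8, w = -1. Substituting into each constraint:
  (1) -3(4) + 5 + 2(8) - 3(-1) = 12 ✓
  (2) 4 = 2 × 2, remainder 0 ✓
  (3) x = 4, target 4 ✓ (second branch holds)
  (4) y = 5, target 5 ✓ (first branch holds)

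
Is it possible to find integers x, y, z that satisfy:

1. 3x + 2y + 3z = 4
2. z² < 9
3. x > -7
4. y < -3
Yes

Take x = 4, y = -4, z = 0. Substituting into each constraint:
  (1) 3(4) + 2(-4) + 3(0) = 4 ✓
  (2) z² = (0)² = 0, and 0 < 9 ✓
  (3) 4 > -7 ✓
  (4) -4 < -3 ✓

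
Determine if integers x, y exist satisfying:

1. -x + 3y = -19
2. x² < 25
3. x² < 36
Yes

Take x = 1, y = -6. Substituting into each constraint:
  (1) (-1) + 3(-6) = -19 ✓
  (2) x² = (1)² = 1, and 1 < 25 ✓
  (3) x² = (1)² = 1, and 1 < 36 ✓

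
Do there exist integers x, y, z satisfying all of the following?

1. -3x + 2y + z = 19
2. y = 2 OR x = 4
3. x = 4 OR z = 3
Yes

Take x = 4, y = 0, z = 31. Substituting into each constraint:
  (1) -3(4) + 2(0) + 31 = 19 ✓
  (2) x = 4, target 4 ✓ (second branch holds)
  (3) x = 4, target 4 ✓ (first branch holds)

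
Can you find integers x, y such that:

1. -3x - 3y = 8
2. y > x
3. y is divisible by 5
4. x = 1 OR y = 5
No

Even the single constraint (-3x - 3y = 8) is infeasible over the integers.

  - -3x - 3y = 8: every term on the left is divisible by 3, so the LHS ≡ 0 (mod 3), but the RHS 8 is not — no integer solution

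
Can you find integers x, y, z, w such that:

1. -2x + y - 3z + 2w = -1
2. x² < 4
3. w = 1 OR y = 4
Yes

Take x = 0, y = 0, z = 1, w = 1. Substituting into each constraint:
  (1) -2(0) + 0 - 3(1) + 2(1) = -1 ✓
  (2) x² = (0)² = 0, and 0 < 4 ✓
  (3) w = 1, target 1 ✓ (first branch holds)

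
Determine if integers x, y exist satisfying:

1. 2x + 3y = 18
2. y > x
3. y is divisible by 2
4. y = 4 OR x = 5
Yes

Take x = 3, y = 4. Substituting into each constraint:
  (1) 2(3) + 3(4) = 18 ✓
  (2) 4 > 3 ✓
  (3) 4 = 2 × 2, remainder 0 ✓
  (4) y = 4, target 4 ✓ (first branch holds)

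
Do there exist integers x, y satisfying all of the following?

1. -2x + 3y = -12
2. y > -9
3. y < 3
Yes

Take x = 6, y = 0. Substituting into each constraint:
  (1) -2(6) + 3(0) = -12 ✓
  (2) 0 > -9 ✓
  (3) 0 < 3 ✓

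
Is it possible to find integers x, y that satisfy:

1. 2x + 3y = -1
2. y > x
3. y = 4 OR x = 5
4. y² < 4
No

The full constraint system is jointly infeasible over the integers. Each constraint and what it forces:

  - 2x + 3y = -1: is a linear equation tying the variables together
  - y > x: bounds one variable relative to another variable
  - y = 4 OR x = 5: forces a choice: either y = 4 or x = 5
  - y² < 4: restricts y to |y| ≤ 1

Split on the disjunction (y = 4 OR x = 5):
  • If y = 4: this contradicts y² < 4, which requires |y| ≤ 1.
  • If x = 5: with x = 5, every remaining term of the linear equation is divisible by 3, so the left side is ≡ 0 (mod 3); but the right side -11 ≡ 1 (mod 3). No integers can satisfy it.
Both branches are infeasible, so the system has no integer solution.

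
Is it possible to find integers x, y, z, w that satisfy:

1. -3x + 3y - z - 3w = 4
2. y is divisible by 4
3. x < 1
Yes

Take x = 0, y = 0, z = 2, w = -2. Substituting into each constraint:
  (1) -3(0) + 3(0) + (-2) - 3(-2) = 4 ✓
  (2) 0 = 4 × 0, remainder 0 ✓
  (3) 0 < 1 ✓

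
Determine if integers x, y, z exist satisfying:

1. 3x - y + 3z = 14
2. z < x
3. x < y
Yes

Take x = 6, y = 7, z = 1. Substituting into each constraint:
  (1) 3(6) + (-7) + 3(1) = 14 ✓
  (2) 1 < 6 ✓
  (3) 6 < 7 ✓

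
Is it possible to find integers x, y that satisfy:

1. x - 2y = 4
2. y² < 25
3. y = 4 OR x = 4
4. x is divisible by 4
Yes

Take x = 4, y = 0. Substituting into each constraint:
  (1) 4 - 2(0) = 4 ✓
  (2) y² = (0)² = 0, and 0 < 25 ✓
  (3) x = 4, target 4 ✓ (second branch holds)
  (4) 4 = 4 × 1, remainder 0 ✓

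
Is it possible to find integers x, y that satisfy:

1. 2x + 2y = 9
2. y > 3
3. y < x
No

Even the single constraint (2x + 2y = 9) is infeasible over the integers.

  - 2x + 2y = 9: every term on the left is divisible by 2, so the LHS ≡ 0 (mod 2), but the RHS 9 is not — no integer solution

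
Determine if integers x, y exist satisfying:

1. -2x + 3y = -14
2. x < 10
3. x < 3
Yes

Take x = 1, y = -4. Substituting into each constraint:
  (1) -2(1) + 3(-4) = -14 ✓
  (2) 1 < 10 ✓
  (3) 1 < 3 ✓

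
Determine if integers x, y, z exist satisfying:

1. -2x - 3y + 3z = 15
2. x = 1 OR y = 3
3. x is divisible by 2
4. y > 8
No

A contradictory subset is {-2x - 3y + 3z = 15, x = 1 OR y = 3, y > 8}. No integer assignment can satisfy these jointly:

  - -2x - 3y + 3z = 15: is a linear equation tying the variables together
  - x = 1 OR y = 3: forces a choice: either x = 1 or y = 3
  - y > 8: bounds one variable relative to a constant

Split on the disjunction (x = 1 OR y = 3):
  • If x = 1: with x = 1, every remaining term of the linear equation is divisible by 3, so the left side is ≡ 0 (mod 3); but the right side 17 ≡ 2 (mod 3). No integers can satisfy it.
  • If y = 3: this contradicts the bound y ≥ 9.
Both branches are infeasible, so the system has no integer solution.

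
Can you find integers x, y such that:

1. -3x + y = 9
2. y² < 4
Yes

Take x = -3, y = 0. Substituting into each constraint:
  (1) -3(-3) + 0 = 9 ✓
  (2) y² = (0)² = 0, and 0 < 4 ✓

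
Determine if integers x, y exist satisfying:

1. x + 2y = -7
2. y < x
Yes

Take x = 1, y = -4. Substituting into each constraint:
  (1) 1 + 2(-4) = -7 ✓
  (2) -4 < 1 ✓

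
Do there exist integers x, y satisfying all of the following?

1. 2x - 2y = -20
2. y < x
No

The full constraint system is jointly infeasible over the integers. Each constraint and what it forces:

  - 2x - 2y = -20: is a linear equation tying the variables together
  - y < x: bounds one variable relative to another variable

From the equation, x − y = -10, i.e. x − y = -10; but x > y requires x − y ≥ 1. Contradiction.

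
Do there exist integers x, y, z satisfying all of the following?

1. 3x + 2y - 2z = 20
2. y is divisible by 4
Yes

Take x = 0, y = 0, z = -10. Substituting into each constraint:
  (1) 3(0) + 2(0) - 2(-10) = 20 ✓
  (2) 0 = 4 × 0, remainder 0 ✓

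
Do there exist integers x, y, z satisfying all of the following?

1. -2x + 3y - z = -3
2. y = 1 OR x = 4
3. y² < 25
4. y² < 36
Yes

Take x = 3, y = 1, z = 0. Substituting into each constraint:
  (1) -2(3) + 3(1) + 0 = -3 ✓
  (2) y = 1, target 1 ✓ (first branch holds)
  (3) y² = (1)² = 1, and 1 < 25 ✓
  (4) y² = (1)² = 1, and 1 < 36 ✓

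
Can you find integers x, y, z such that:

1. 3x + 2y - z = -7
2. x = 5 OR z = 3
Yes

Take x = 5, y = -11, z = 0. Substituting into each constraint:
  (1) 3(5) + 2(-11) + 0 = -7 ✓
  (2) x = 5, target 5 ✓ (first branch holds)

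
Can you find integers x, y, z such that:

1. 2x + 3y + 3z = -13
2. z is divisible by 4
Yes

Take x = 1, y = -5, z = 0. Substituting into each constraint:
  (1) 2(1) + 3(-5) + 3(0) = -13 ✓
  (2) 0 = 4 × 0, remainder 0 ✓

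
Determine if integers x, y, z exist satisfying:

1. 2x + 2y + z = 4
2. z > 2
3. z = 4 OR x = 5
Yes

Take x = 0, y = 0, z = 4. Substituting into each constraint:
  (1) 2(0) + 2(0) + 4 = 4 ✓
  (2) 4 > 2 ✓
  (3) z = 4, target 4 ✓ (first branch holds)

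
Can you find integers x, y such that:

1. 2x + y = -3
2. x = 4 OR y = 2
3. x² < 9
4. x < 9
No

A contradictory subset is {2x + y = -3, x = 4 OR y = 2, x² < 9}. No integer assignment can satisfy these jointly:

  - 2x + y = -3: is a linear equation tying the variables together
  - x = 4 OR y = 2: forces a choice: either x = 4 or y = 2
  - x² < 9: restricts x to |x| ≤ 2

Split on the disjunction (x = 4 OR y = 2):
  • If x = 4: this contradicts x² < 9, which requires |x| ≤ 2.
  • If y = 2: with y = 2, every remaining term of the linear equation is divisible by 2, so the left side is ≡ 0 (mod 2); but the right side -5 ≡ 1 (mod 2). No integers can satisfy it.
Both branches are infeasible, so the system has no integer solution.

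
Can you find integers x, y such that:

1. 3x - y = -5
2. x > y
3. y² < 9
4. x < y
No

A contradictory subset is {x > y, x < y}. No integer assignment can satisfy these jointly:

  - x > y: bounds one variable relative to another variable
  - x < y: bounds one variable relative to another variable

Direct contradiction: x > y and y > x cannot both hold.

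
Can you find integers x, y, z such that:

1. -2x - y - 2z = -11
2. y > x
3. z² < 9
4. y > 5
Yes

Take x = 0, y = 7, z = 2. Substituting into each constraint:
  (1) -2(0) + (-7) - 2(2) = -11 ✓
  (2) 7 > 0 ✓
  (3) z² = (2)² = 4, and 4 < 9 ✓
  (4) 7 > 5 ✓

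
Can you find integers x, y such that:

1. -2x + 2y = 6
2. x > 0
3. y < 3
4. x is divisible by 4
No

A contradictory subset is {-2x + 2y = 6, x > 0, y < 3}. No integer assignment can satisfy these jointly:

  - -2x + 2y = 6: is a linear equation tying the variables together
  - x > 0: bounds one variable relative to a constant
  - y < 3: bounds one variable relative to a constant

Range argument: with x ∈ [1, ∞], y ∈ [−∞, 2], the left side of the equation is at most 2, but the right side is 6 > 2. No integer solution exists.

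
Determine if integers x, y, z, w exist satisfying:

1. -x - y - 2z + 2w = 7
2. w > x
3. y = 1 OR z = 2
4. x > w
No

A contradictory subset is {w > x, x > w}. No integer assignment can satisfy these jointly:

  - w > x: bounds one variable relative to another variable
  - x > w: bounds one variable relative to another variable

Direct contradiction: w > x and x > w cannot both hold.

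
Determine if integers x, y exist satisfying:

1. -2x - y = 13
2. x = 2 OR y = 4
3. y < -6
Yes

Take x = 2, y = -17. Substituting into each constraint:
  (1) -2(2) + 17 = 13 ✓
  (2) x = 2, target 2 ✓ (first branch holds)
  (3) -17 < -6 ✓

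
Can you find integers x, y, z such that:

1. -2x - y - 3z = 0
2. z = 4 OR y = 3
Yes

Take x = 0, y = 3, z = -1. Substituting into each constraint:
  (1) -2(0) + (-3) - 3(-1) = 0 ✓
  (2) y = 3, target 3 ✓ (second branch holds)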